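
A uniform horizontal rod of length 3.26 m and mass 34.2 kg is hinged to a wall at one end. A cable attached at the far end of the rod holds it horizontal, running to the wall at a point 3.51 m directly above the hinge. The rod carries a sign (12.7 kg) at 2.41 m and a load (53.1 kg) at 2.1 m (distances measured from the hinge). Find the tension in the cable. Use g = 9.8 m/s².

Sum moments about the hinge (the unknown hinge reaction has zero arm there).
Beam weight: 34.2 × 9.8 = 335.2 N down at 1.63 m → arm 1.63 m, τ = 335.2 × 1.63 = 546.4 N·m clockwise.
Sign: 12.7 × 9.8 = 124.5 N down at 2.41 m → arm 2.41 m, τ = 124.5 × 2.41 = 300 N·m clockwise.
Load: 53.1 × 9.8 = 520.4 N down at 2.1 m → arm 2.1 m, τ = 520.4 × 2.1 = 1093 N·m clockwise.
Total clockwise load moment = 1939 N·m.
The cable tension T acts at 3.26 m; only its component perpendicular to the rod, T sinθ, produces torque. sinθ = h/√(h²+d²) = 3.51/√(3.51²+3.26²) = 0.7327.
For rotational equilibrium, T × 3.26 × 0.7327 = 1939, so T = 1939 / 2.389 = 812 N.

T ≈ 812 N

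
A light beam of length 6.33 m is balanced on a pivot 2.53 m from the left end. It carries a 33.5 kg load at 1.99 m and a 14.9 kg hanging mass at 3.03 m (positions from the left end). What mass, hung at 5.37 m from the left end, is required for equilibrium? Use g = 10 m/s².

m ≈ 3.75 kg

Sum moments about the pivot (at 2.53 m from the left end) (the support reaction has zero arm there).
Load: 33.5 × 10 = 335 N down at 1.99 m → arm 0.54 m, τ = 335 × 0.54 = 180.9 N·m counterclockwise.
Hanging mass: 14.9 × 10 = 149 N down at 3.03 m → arm 0.5 m, τ = 149 × 0.5 = 74.5 N·m clockwise.
Net moment of known loads = 106.4 N·m counterclockwise.
An unknown mass m at 5.37 m has arm 2.84 m; its moment is m·g·2.84 clockwise.
Setting net torque to zero: m × 10 × 2.84 = 106.4 → m = 106.4 / (10 × 2.84) = 3.75 kg.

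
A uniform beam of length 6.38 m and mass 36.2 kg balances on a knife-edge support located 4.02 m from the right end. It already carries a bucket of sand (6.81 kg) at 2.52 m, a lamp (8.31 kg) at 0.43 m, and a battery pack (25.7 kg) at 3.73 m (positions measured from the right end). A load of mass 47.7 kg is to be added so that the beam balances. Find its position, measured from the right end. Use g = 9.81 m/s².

x ≈ 5.65 m from the right end

Sum moments about the knife-edge support (at 4.02 m from the right end) (the support reaction has zero arm there).
Beam weight: 36.2 × 9.81 = 355.1 N down at 3.19 m → arm 0.83 m, τ = 355.1 × 0.83 = 294.7 N·m clockwise.
Bucket of sand: 6.81 × 9.81 = 66.81 N down at 2.52 m → arm 1.5 m, τ = 66.81 × 1.5 = 100.2 N·m clockwise.
Lamp: 8.31 × 9.81 = 81.52 N down at 0.43 m → arm 3.59 m, τ = 81.52 × 3.59 = 292.7 N·m clockwise.
Battery pack: 25.7 × 9.81 = 252.1 N down at 3.73 m → arm 0.29 m, τ = 252.1 × 0.29 = 73.11 N·m clockwise.
Net moment of existing loads = 760.7 N·m clockwise.
The load weighs 47.7 × 9.81 = 467.9 N and must supply an equal counterclockwise moment, so its lever arm about the knife-edge support is 760.7 / 467.9 = 1.63 m.
That puts it at 4.02 + 1.63 = 5.65 m from the right end.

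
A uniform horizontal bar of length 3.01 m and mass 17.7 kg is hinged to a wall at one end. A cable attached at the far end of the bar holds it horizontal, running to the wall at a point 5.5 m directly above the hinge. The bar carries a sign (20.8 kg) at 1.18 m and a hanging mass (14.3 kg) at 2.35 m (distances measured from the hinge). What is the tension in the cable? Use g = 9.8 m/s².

About the hinge:
Beam weight: 17.7 × 9.8 = 173.5 N down at 1.505 m → arm 1.505 m, τ = 173.5 × 1.505 = 261.1 N·m clockwise.
Sign: 20.8 × 9.8 = 203.8 N down at 1.18 m → arm 1.18 m, τ = 203.8 × 1.18 = 240.5 N·m clockwise.
Hanging mass: 14.3 × 9.8 = 140.1 N down at 2.35 m → arm 2.35 m, τ = 140.1 × 2.35 = 329.2 N·m clockwise.
Total clockwise load moment = 830.8 N·m.
The cable tension T acts at 3.01 m; only its component perpendicular to the bar, T sinθ, produces torque. sinθ = h/√(h²+d²) = 5.5/√(5.5²+3.01²) = 0.8772.
For rotational equilibrium, T × 3.01 × 0.8772 = 830.8, so T = 830.8 / 2.64 = 315 N.

T ≈ 315 N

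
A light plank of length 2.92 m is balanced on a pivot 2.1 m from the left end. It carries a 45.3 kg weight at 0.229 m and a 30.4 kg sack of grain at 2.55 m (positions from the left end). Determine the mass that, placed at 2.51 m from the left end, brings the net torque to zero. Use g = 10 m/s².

Take moments about the pivot (at 2.1 m from the left end).
Weight: 45.3 × 10 = 453 N down at 0.229 m → arm 1.871 m, τ = 453 × 1.871 = 847.6 N·m counterclockwise.
Sack of grain: 30.4 × 10 = 304 N down at 2.55 m → arm 0.45 m, τ = 304 × 0.45 = 136.8 N·m clockwise.
Net moment of known loads = 710.8 N·m counterclockwise.
An unknown mass m at 2.51 m has arm 0.41 m; its moment is m·g·0.41 clockwise.
For rotational equilibrium, m × 10 × 0.41 = 710.8, so m = 710.8 / (10 × 0.41) = 173 kg.

m ≈ 173 kg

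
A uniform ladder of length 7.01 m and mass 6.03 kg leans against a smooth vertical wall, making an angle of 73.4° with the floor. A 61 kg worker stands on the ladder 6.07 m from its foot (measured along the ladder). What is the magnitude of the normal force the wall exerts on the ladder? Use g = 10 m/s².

N_wall ≈ 166 N

Sum moments about the foot of the ladder (the floor normal and friction both act there and drop out).
Ladder weight 6.03×10 = 60.3 N acts at 3.505 m along the ladder; its horizontal arm is 3.505·cos73.4° = 1.001 m → τ = 60.36 N·m clockwise.
Worker: 61×10 = 610 N at 6.07 m → arm 1.734 m → τ = 1058 N·m clockwise.
Wall normal N acts horizontally at the top; its moment arm is the height L sinθ = 7.01·sin73.4° = 6.718 m, counterclockwise.
Στ = 0 ⇒ N × 6.718 = 1118 ⇒ N = 166 N.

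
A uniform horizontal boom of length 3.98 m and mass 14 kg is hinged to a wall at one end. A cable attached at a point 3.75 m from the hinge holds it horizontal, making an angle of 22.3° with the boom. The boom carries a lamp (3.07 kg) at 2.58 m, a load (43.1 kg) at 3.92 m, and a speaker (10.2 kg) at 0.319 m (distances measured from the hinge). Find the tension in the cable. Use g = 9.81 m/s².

About the hinge:
Beam weight: 14 × 9.81 = 137.3 N down at 1.99 m → arm 1.99 m, τ = 137.3 × 1.99 = 273.2 N·m clockwise.
Lamp: 3.07 × 9.81 = 30.12 N down at 2.58 m → arm 2.58 m, τ = 30.12 × 2.58 = 77.71 N·m clockwise.
Load: 43.1 × 9.81 = 422.8 N down at 3.92 m → arm 3.92 m, τ = 422.8 × 3.92 = 1657 N·m clockwise.
Speaker: 10.2 × 9.81 = 100.1 N down at 0.319 m → arm 0.319 m, τ = 100.1 × 0.319 = 31.93 N·m clockwise.
Total clockwise load moment = 2040 N·m.
The cable tension T acts at 3.75 m; only its component perpendicular to the boom, T sinθ, produces torque. sin 22.3° = 0.3795.
For rotational equilibrium, T × 3.75 × 0.3795 = 2040, so T = 2040 / 1.423 = 1430 N.

T ≈ 1430 N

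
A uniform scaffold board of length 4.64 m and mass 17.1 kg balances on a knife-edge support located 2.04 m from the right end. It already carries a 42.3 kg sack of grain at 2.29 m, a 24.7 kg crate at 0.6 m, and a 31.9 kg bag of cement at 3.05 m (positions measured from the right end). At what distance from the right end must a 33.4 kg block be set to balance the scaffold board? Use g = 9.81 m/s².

Taking torques about the knife-edge support (at 2.04 m from the right end):
Beam weight: 17.1 × 9.81 = 167.8 N down at 2.32 m → arm 0.28 m, τ = 167.8 × 0.28 = 46.98 N·m counterclockwise.
Sack of grain: 42.3 × 9.81 = 415 N down at 2.29 m → arm 0.25 m, τ = 415 × 0.25 = 103.8 N·m counterclockwise.
Crate: 24.7 × 9.81 = 242.3 N down at 0.6 m → arm 1.44 m, τ = 242.3 × 1.44 = 348.9 N·m clockwise.
Bag of cement: 31.9 × 9.81 = 312.9 N down at 3.05 m → arm 1.01 m, τ = 312.9 × 1.01 = 316 N·m counterclockwise.
Net moment of existing loads = 117.9 N·m counterclockwise.
The block weighs 33.4 × 9.81 = 327.7 N and must supply an equal clockwise moment, so its lever arm about the knife-edge support is 117.9 / 327.7 = 0.36 m.
That puts it at 2.04 − 0.36 = 1.68 m from the right end.

x ≈ 1.68 m from the right end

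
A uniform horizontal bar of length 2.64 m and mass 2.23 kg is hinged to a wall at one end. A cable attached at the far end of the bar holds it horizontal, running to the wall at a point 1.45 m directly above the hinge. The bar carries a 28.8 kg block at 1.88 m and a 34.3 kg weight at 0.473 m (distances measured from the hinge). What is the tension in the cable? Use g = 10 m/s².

Sum moments about the hinge (the unknown hinge reaction has zero arm there).
Beam weight: 2.23 × 10 = 22.3 N down at 1.32 m → arm 1.32 m, τ = 22.3 × 1.32 = 29.44 N·m clockwise.
Block: 28.8 × 10 = 288 N down at 1.88 m → arm 1.88 m, τ = 288 × 1.88 = 541.4 N·m clockwise.
Weight: 34.3 × 10 = 343 N down at 0.473 m → arm 0.473 m, τ = 343 × 0.473 = 162.2 N·m clockwise.
Total clockwise load moment = 733 N·m.
The cable tension T acts at 2.64 m; only its component perpendicular to the bar, T sinθ, produces torque. sinθ = h/√(h²+d²) = 1.45/√(1.45²+2.64²) = 0.4814.
Setting net torque to zero: T × 2.64 × 0.4814 = 733 → T = 733 / 1.271 = 577 N.

T ≈ 577 N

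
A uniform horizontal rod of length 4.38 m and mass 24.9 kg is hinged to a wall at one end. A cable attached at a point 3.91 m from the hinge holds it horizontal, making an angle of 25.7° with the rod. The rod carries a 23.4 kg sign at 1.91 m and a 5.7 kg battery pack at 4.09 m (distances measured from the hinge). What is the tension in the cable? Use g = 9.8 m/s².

Take moments about the hinge.
Beam weight: 24.9 × 9.8 = 244 N down at 2.19 m → arm 2.19 m, τ = 244 × 2.19 = 534.4 N·m clockwise.
Sign: 23.4 × 9.8 = 229.3 N down at 1.91 m → arm 1.91 m, τ = 229.3 × 1.91 = 438 N·m clockwise.
Battery pack: 5.7 × 9.8 = 55.86 N down at 4.09 m → arm 4.09 m, τ = 55.86 × 4.09 = 228.5 N·m clockwise.
Total clockwise load moment = 1201 N·m.
The cable tension T acts at 3.91 m; only its component perpendicular to the rod, T sinθ, produces torque. sin 25.7° = 0.4337.
Setting net torque to zero: T × 3.91 × 0.4337 = 1201 → T = 1201 / 1.696 = 708 N.

T ≈ 708 N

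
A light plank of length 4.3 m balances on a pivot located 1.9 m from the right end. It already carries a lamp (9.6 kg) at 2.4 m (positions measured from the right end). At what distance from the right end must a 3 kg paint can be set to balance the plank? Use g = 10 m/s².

x ≈ 0.3 m from the right end

Taking torques about the pivot (at 1.9 m from the right end):
Lamp: 9.6 × 10 = 96 N down at 2.4 m → arm 0.5 m, τ = 96 × 0.5 = 48 N·m counterclockwise.
Net moment of existing loads = 48 N·m counterclockwise.
The paint can weighs 3 × 10 = 30 N and must supply an equal clockwise moment, so its lever arm about the pivot is 48 / 30 = 1.6 m.
That puts it at 1.9 − 1.6 = 0.3 m from the right end.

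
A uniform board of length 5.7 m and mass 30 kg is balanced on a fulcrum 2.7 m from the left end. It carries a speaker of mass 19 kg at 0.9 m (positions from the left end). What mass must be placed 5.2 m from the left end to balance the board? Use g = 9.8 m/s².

Take moments about the fulcrum (at 2.7 m from the left end).
Beam weight: 30 × 9.8 = 294 N down at 2.85 m → arm 0.15 m, τ = 294 × 0.15 = 44.1 N·m clockwise.
Speaker: 19 × 9.8 = 186.2 N down at 0.9 m → arm 1.8 m, τ = 186.2 × 1.8 = 335.2 N·m counterclockwise.
Net moment of known loads = 291.1 N·m counterclockwise.
An unknown mass m at 5.2 m has arm 2.5 m; its moment is m·g·2.5 clockwise.
Setting net torque to zero: m × 9.8 × 2.5 = 291.1 → m = 291.1 / (9.8 × 2.5) = 11.9 kg.

m ≈ 11.9 kg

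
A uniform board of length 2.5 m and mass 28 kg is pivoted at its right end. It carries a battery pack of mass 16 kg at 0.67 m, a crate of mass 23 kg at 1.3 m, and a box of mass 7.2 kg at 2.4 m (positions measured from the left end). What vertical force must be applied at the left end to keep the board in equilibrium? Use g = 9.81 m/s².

F ≈ 363 N

Sum moments about the right end (the unknown pivot reaction has zero arm there).
Beam weight: 28 × 9.81 = 274.7 N down at 1.25 m → arm 1.25 m, τ = 274.7 × 1.25 = 343.4 N·m counterclockwise.
Battery pack: 16 × 9.81 = 157 N down at 0.67 m → arm 1.83 m, τ = 157 × 1.83 = 287.3 N·m counterclockwise.
Crate: 23 × 9.81 = 225.6 N down at 1.3 m → arm 1.2 m, τ = 225.6 × 1.2 = 270.7 N·m counterclockwise.
Box: 7.2 × 9.81 = 70.63 N down at 2.4 m → arm 0.1 m, τ = 70.63 × 0.1 = 7.063 N·m counterclockwise.
Net moment of the loads = 908.5 N·m counterclockwise.
The upward force F acts at the left end, arm 2.5 m, giving F × 2.5 clockwise.
Στ = 0 ⇒ F × 2.5 = 908.5 ⇒ F = 908.5 / 2.5 = 363 N.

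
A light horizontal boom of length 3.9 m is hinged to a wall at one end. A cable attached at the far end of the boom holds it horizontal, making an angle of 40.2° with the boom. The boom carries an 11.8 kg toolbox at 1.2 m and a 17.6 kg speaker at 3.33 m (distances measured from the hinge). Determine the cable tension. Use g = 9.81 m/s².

T ≈ 284 N

Sum moments about the hinge (the unknown hinge reaction has zero arm there).
Toolbox: 11.8 × 9.81 = 115.8 N down at 1.2 m → arm 1.2 m, τ = 115.8 × 1.2 = 139 N·m clockwise.
Speaker: 17.6 × 9.81 = 172.7 N down at 3.33 m → arm 3.33 m, τ = 172.7 × 3.33 = 575.1 N·m clockwise.
Total clockwise load moment = 714.1 N·m.
The cable tension T acts at 3.9 m; only its component perpendicular to the boom, T sinθ, produces torque. sin 40.2° = 0.6455.
For rotational equilibrium, T × 3.9 × 0.6455 = 714.1, so T = 714.1 / 2.517 = 284 N.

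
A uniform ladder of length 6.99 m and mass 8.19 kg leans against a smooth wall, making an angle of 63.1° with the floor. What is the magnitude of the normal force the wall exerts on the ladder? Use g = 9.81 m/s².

N_wall ≈ 20.4 N

Sum moments about the foot of the ladder (the floor normal and friction both act there and drop out).
Ladder weight 8.19×9.81 = 80.34 N acts at 3.495 m along the ladder; its horizontal arm is 3.495·cos63.1° = 1.581 m → τ = 127 N·m clockwise.
Wall normal N acts horizontally at the top; its moment arm is the height L sinθ = 6.99·sin63.1° = 6.234 m, counterclockwise.
Balancing moments: N × 6.234 = 127, giving N = 20.4 N.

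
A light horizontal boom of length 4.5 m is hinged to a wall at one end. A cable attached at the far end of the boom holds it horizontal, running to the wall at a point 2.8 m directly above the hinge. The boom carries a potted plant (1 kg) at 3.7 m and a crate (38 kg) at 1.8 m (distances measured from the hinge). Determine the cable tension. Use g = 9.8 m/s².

Sum moments about the hinge (the unknown hinge reaction has zero arm there).
Potted plant: 1 × 9.8 = 9.8 N down at 3.7 m → arm 3.7 m, τ = 9.8 × 3.7 = 36.26 N·m clockwise.
Crate: 38 × 9.8 = 372.4 N down at 1.8 m → arm 1.8 m, τ = 372.4 × 1.8 = 670.3 N·m clockwise.
Total clockwise load moment = 706.6 N·m.
The cable tension T acts at 4.5 m; only its component perpendicular to the boom, T sinθ, produces torque. sinθ = h/√(h²+d²) = 2.8/√(2.8²+4.5²) = 0.5283.
For rotational equilibrium, T × 4.5 × 0.5283 = 706.6, so T = 706.6 / 2.377 = 297 N.

T ≈ 297 N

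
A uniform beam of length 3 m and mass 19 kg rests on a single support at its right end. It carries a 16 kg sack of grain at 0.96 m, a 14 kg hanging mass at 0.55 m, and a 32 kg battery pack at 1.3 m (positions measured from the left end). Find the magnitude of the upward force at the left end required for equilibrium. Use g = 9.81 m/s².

F ≈ 490 N

Sum moments about the right end (the unknown pivot reaction has zero arm there).
Beam weight: 19 × 9.81 = 186.4 N down at 1.5 m → arm 1.5 m, τ = 186.4 × 1.5 = 279.6 N·m counterclockwise.
Sack of grain: 16 × 9.81 = 157 N down at 0.96 m → arm 2.04 m, τ = 157 × 2.04 = 320.3 N·m counterclockwise.
Hanging mass: 14 × 9.81 = 137.3 N down at 0.55 m → arm 2.45 m, τ = 137.3 × 2.45 = 336.4 N·m counterclockwise.
Battery pack: 32 × 9.81 = 313.9 N down at 1.3 m → arm 1.7 m, τ = 313.9 × 1.7 = 533.6 N·m counterclockwise.
Net moment of the loads = 1470 N·m counterclockwise.
The upward force F acts at the left end, arm 3 m, giving F × 3 clockwise.
Στ = 0 ⇒ F × 3 = 1470 ⇒ F = 1470 / 3 = 490 N.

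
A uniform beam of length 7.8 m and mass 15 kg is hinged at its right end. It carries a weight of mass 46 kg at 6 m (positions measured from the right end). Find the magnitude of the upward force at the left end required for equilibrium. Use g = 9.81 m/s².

Take moments about the right end.
Beam weight: 15 × 9.81 = 147.2 N down at 3.9 m → arm 3.9 m, τ = 147.2 × 3.9 = 574.1 N·m counterclockwise.
Weight: 46 × 9.81 = 451.3 N down at 6 m → arm 6 m, τ = 451.3 × 6 = 2708 N·m counterclockwise.
Net moment of the loads = 3282 N·m counterclockwise.
The upward force F acts at the left end, arm 7.8 m, giving F × 7.8 clockwise.
Setting net torque to zero: F × 7.8 = 3282 → F = 3282 / 7.8 = 421 N.

F ≈ 421 N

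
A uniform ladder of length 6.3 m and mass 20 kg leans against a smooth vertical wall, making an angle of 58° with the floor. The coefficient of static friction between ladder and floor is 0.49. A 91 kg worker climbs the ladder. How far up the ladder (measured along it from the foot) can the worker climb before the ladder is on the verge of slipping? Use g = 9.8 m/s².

d ≈ 5.33 m

Sum moments about the foot of the ladder (the floor normal and friction both act there and drop out).
Ladder weight 20×9.8 = 196 N acts at 3.15 m along the ladder; its horizontal arm is 3.15·cos58° = 1.669 m → τ = 327.1 N·m clockwise.
Worker weight 91×9.8 = 891.8 N at distance d → arm d·cos58° → τ = 891.8·d·0.5299 clockwise.
Wall normal N at the top has arm L sinθ = 5.343 m counterclockwise, so Στ = 0 gives N·5.343 = 327.1 + 472.6·d.
ΣFy = 0 ⇒ N_floor = 1088 N, so the maximum friction is μ_s·N_floor = 0.49×1088 = 533.1 N. ΣFx = 0 ⇒ N_wall = f, so at the slipping point N = 533.1 N.
Substituting: 533.1×5.343 = 327.1 + 472.6·d ⇒ d = (2848 − 327.1) / 472.6 = 5.33 m.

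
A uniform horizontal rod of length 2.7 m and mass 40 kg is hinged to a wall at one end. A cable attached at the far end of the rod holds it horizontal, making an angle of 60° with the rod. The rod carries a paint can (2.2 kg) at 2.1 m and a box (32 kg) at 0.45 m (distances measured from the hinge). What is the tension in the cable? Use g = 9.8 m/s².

Choose the hinge as the axis so the unknown hinge reaction has zero arm there.
Beam weight: 40 × 9.8 = 392 N down at 1.35 m → arm 1.35 m, τ = 392 × 1.35 = 529.2 N·m clockwise.
Paint can: 2.2 × 9.8 = 21.56 N down at 2.1 m → arm 2.1 m, τ = 21.56 × 2.1 = 45.28 N·m clockwise.
Box: 32 × 9.8 = 313.6 N down at 0.45 m → arm 0.45 m, τ = 313.6 × 0.45 = 141.1 N·m clockwise.
Total clockwise load moment = 715.6 N·m.
The cable tension T acts at 2.7 m; only its component perpendicular to the rod, T sinθ, produces torque. sin 60° = 0.866.
Balancing moments: T × 2.7 × 0.866 = 715.6, giving T = 715.6 / 2.338 = 306 N.

T ≈ 306 N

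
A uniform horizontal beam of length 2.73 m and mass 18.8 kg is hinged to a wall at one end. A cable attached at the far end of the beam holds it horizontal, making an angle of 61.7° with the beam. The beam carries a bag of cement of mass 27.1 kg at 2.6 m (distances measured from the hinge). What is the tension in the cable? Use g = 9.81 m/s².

T ≈ 392 N

Taking torques about the hinge:
Beam weight: 18.8 × 9.81 = 184.4 N down at 1.365 m → arm 1.365 m, τ = 184.4 × 1.365 = 251.7 N·m clockwise.
Bag of cement: 27.1 × 9.81 = 265.9 N down at 2.6 m → arm 2.6 m, τ = 265.9 × 2.6 = 691.3 N·m clockwise.
Total clockwise load moment = 943 N·m.
The cable tension T acts at 2.73 m; only its component perpendicular to the beam, T sinθ, produces torque. sin 61.7° = 0.8805.
Balancing moments: T × 2.73 × 0.8805 = 943, giving T = 943 / 2.404 = 392 N.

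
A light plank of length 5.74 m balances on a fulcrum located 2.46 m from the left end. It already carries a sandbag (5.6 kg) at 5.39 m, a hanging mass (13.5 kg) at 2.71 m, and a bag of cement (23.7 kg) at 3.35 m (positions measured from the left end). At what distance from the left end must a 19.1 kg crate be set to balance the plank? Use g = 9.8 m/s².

Take moments about the fulcrum (at 2.46 m from the left end).
Sandbag: 5.6 × 9.8 = 54.88 N down at 5.39 m → arm 2.93 m, τ = 54.88 × 2.93 = 160.8 N·m clockwise.
Hanging mass: 13.5 × 9.8 = 132.3 N down at 2.71 m → arm 0.25 m, τ = 132.3 × 0.25 = 33.08 N·m clockwise.
Bag of cement: 23.7 × 9.8 = 232.3 N down at 3.35 m → arm 0.89 m, τ = 232.3 × 0.89 = 206.7 N·m clockwise.
Net moment of existing loads = 400.6 N·m clockwise.
The crate weighs 19.1 × 9.8 = 187.2 N and must supply an equal counterclockwise moment, so its lever arm about the fulcrum is 400.6 / 187.2 = 2.14 m.
That puts it at 2.46 − 2.14 = 0.32 m from the left end.

x ≈ 0.32 m from the left end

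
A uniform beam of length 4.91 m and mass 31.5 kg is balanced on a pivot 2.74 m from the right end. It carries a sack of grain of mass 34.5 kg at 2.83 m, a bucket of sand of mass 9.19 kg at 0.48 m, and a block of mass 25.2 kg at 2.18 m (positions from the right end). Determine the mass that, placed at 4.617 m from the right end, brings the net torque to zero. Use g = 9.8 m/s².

Sum moments about the pivot (at 2.74 m from the right end) (the support reaction has zero arm there).
Beam weight: 31.5 × 9.8 = 308.7 N down at 2.455 m → arm 0.285 m, τ = 308.7 × 0.285 = 87.98 N·m clockwise.
Sack of grain: 34.5 × 9.8 = 338.1 N down at 2.83 m → arm 0.09 m, τ = 338.1 × 0.09 = 30.43 N·m counterclockwise.
Bucket of sand: 9.19 × 9.8 = 90.06 N down at 0.48 m → arm 2.26 m, τ = 90.06 × 2.26 = 203.5 N·m clockwise.
Block: 25.2 × 9.8 = 247 N down at 2.18 m → arm 0.56 m, τ = 247 × 0.56 = 138.3 N·m clockwise.
Net moment of known loads = 399.4 N·m clockwise.
An unknown mass m at 4.617 m has arm 1.877 m; its moment is m·g·1.877 counterclockwise.
Setting net torque to zero: m × 9.8 × 1.877 = 399.4 → m = 399.4 / (9.8 × 1.877) = 21.7 kg.

m ≈ 21.7 kg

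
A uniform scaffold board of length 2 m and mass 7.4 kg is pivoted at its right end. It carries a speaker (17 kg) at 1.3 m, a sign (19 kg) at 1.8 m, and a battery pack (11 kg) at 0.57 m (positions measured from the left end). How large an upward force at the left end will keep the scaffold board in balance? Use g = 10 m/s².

Sum moments about the right end (the unknown pivot reaction has zero arm there).
Beam weight: 7.4 × 10 = 74 N down at 1 m → arm 1 m, τ = 74 × 1 = 74 N·m counterclockwise.
Speaker: 17 × 10 = 170 N down at 1.3 m → arm 0.7 m, τ = 170 × 0.7 = 119 N·m counterclockwise.
Sign: 19 × 10 = 190 N down at 1.8 m → arm 0.2 m, τ = 190 × 0.2 = 38 N·m counterclockwise.
Battery pack: 11 × 10 = 110 N down at 0.57 m → arm 1.43 m, τ = 110 × 1.43 = 157.3 N·m counterclockwise.
Net moment of the loads = 388.3 N·m counterclockwise.
The upward force F acts at the left end, arm 2 m, giving F × 2 clockwise.
Balancing moments: F × 2 = 388.3, giving F = 388.3 / 2 = 194 N.

F ≈ 194 N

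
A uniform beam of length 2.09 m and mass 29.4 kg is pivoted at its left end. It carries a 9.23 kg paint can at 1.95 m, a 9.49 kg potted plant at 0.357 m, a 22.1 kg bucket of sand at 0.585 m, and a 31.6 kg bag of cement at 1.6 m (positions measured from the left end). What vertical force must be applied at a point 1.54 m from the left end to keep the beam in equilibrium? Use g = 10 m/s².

F ≈ 751 N

About the left end:
Beam weight: 29.4 × 10 = 294 N down at 1.045 m → arm 1.045 m, τ = 294 × 1.045 = 307.2 N·m clockwise.
Paint can: 9.23 × 10 = 92.3 N down at 1.95 m → arm 1.95 m, τ = 92.3 × 1.95 = 180 N·m clockwise.
Potted plant: 9.49 × 10 = 94.9 N down at 0.357 m → arm 0.357 m, τ = 94.9 × 0.357 = 33.88 N·m clockwise.
Bucket of sand: 22.1 × 10 = 221 N down at 0.585 m → arm 0.585 m, τ = 221 × 0.585 = 129.3 N·m clockwise.
Bag of cement: 31.6 × 10 = 316 N down at 1.6 m → arm 1.6 m, τ = 316 × 1.6 = 505.6 N·m clockwise.
Net moment of the loads = 1156 N·m clockwise.
The upward force F acts at a point 1.54 m from the left end, arm 1.54 m, giving F × 1.54 counterclockwise.
For rotational equilibrium, F × 1.54 = 1156, so F = 1156 / 1.54 = 751 N.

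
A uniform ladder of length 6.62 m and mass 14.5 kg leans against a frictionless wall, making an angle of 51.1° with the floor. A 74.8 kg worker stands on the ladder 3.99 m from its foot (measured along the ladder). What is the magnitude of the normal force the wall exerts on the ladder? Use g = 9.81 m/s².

Taking torques about the foot of the ladder:
Ladder weight 14.5×9.81 = 142.2 N acts at 3.31 m along the ladder; its horizontal arm is 3.31·cos51.1° = 2.079 m → τ = 295.6 N·m clockwise.
Worker: 74.8×9.81 = 733.8 N at 3.99 m → arm 2.506 m → τ = 1839 N·m clockwise.
Wall normal N acts horizontally at the top; its moment arm is the height L sinθ = 6.62·sin51.1° = 5.152 m, counterclockwise.
Στ = 0 ⇒ N × 5.152 = 2135 ⇒ N = 414 N.

N_wall ≈ 414 N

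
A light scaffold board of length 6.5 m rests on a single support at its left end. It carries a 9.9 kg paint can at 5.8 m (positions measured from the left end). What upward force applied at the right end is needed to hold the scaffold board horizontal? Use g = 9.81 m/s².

Sum moments about the left end (the unknown pivot reaction has zero arm there).
Paint can: 9.9 × 9.81 = 97.12 N down at 5.8 m → arm 5.8 m, τ = 97.12 × 5.8 = 563.3 N·m clockwise.
Net moment of the loads = 563.3 N·m clockwise.
The upward force F acts at the right end, arm 6.5 m, giving F × 6.5 counterclockwise.
For rotational equilibrium, F × 6.5 = 563.3, so F = 563.3 / 6.5 = 86.7 N.

F ≈ 86.7 N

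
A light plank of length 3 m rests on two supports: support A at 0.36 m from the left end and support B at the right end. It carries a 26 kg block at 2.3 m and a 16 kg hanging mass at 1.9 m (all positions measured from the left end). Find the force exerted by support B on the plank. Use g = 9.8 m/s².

R_B ≈ 279 N

Sum moments about support A (its reaction then has zero moment arm).
Block: 26 × 9.8 = 254.8 N down at 2.3 m → arm 1.94 m, τ = 254.8 × 1.94 = 494.3 N·m clockwise.
Hanging mass: 16 × 9.8 = 156.8 N down at 1.9 m → arm 1.54 m, τ = 156.8 × 1.54 = 241.5 N·m clockwise.
Net load moment about support A = 735.8 N·m clockwise.
Reaction R at support B is upward at 3 m, arm 2.64 m → moment R × 2.64 counterclockwise.
Στ = 0 ⇒ R × 2.64 = 735.8 ⇒ R = 279 N.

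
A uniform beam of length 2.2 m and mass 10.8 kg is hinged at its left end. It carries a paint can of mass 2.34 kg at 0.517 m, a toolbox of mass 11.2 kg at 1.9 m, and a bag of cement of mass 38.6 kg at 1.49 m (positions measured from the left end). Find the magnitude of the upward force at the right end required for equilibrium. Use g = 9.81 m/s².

F ≈ 410 N

Taking torques about the left end:
Beam weight: 10.8 × 9.81 = 105.9 N down at 1.1 m → arm 1.1 m, τ = 105.9 × 1.1 = 116.5 N·m clockwise.
Paint can: 2.34 × 9.81 = 22.96 N down at 0.517 m → arm 0.517 m, τ = 22.96 × 0.517 = 11.87 N·m clockwise.
Toolbox: 11.2 × 9.81 = 109.9 N down at 1.9 m → arm 1.9 m, τ = 109.9 × 1.9 = 208.8 N·m clockwise.
Bag of cement: 38.6 × 9.81 = 378.7 N down at 1.49 m → arm 1.49 m, τ = 378.7 × 1.49 = 564.3 N·m clockwise.
Net moment of the loads = 901.5 N·m clockwise.
The upward force F acts at the right end, arm 2.2 m, giving F × 2.2 counterclockwise.
Setting net torque to zero: F × 2.2 = 901.5 → F = 901.5 / 2.2 = 410 N.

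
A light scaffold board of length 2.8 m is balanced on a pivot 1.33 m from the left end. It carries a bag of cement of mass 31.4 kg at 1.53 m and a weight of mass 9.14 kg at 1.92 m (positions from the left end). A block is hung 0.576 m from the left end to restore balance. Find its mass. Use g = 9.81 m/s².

Take moments about the pivot (at 1.33 m from the left end).
Bag of cement: 31.4 × 9.81 = 308 N down at 1.53 m → arm 0.2 m, τ = 308 × 0.2 = 61.6 N·m clockwise.
Weight: 9.14 × 9.81 = 89.66 N down at 1.92 m → arm 0.59 m, τ = 89.66 × 0.59 = 52.9 N·m clockwise.
Net moment of known loads = 114.5 N·m clockwise.
An unknown mass m at 0.576 m has arm 0.754 m; its moment is m·g·0.754 counterclockwise.
Setting net torque to zero: m × 9.81 × 0.754 = 114.5 → m = 114.5 / (9.81 × 0.754) = 15.5 kg.

m ≈ 15.5 kg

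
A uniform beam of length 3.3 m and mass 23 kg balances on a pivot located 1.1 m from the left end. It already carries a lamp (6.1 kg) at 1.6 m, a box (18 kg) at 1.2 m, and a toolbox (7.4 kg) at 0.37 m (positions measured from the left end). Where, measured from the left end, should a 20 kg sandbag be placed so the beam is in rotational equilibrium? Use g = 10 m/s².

x ≈ 0.495 m from the left end

Choose the pivot (at 1.1 m from the left end) as the axis so the support reaction has zero arm there.
Beam weight: 23 × 10 = 230 N down at 1.65 m → arm 0.55 m, τ = 230 × 0.55 = 126.5 N·m clockwise.
Lamp: 6.1 × 10 = 61 N down at 1.6 m → arm 0.5 m, τ = 61 × 0.5 = 30.5 N·m clockwise.
Box: 18 × 10 = 180 N down at 1.2 m → arm 0.1 m, τ = 180 × 0.1 = 18 N·m clockwise.
Toolbox: 7.4 × 10 = 74 N down at 0.37 m → arm 0.73 m, τ = 74 × 0.73 = 54.02 N·m counterclockwise.
Net moment of existing loads = 121 N·m clockwise.
The sandbag weighs 20 × 10 = 200 N and must supply an equal counterclockwise moment, so its lever arm about the pivot is 121 / 200 = 0.605 m.
That puts it at 1.1 − 0.605 = 0.495 m from the left end.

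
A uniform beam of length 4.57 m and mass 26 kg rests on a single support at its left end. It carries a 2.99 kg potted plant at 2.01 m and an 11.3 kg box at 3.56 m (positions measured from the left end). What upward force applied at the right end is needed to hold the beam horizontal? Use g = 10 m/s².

About the left end:
Beam weight: 26 × 10 = 260 N down at 2.285 m → arm 2.285 m, τ = 260 × 2.285 = 594.1 N·m clockwise.
Potted plant: 2.99 × 10 = 29.9 N down at 2.01 m → arm 2.01 m, τ = 29.9 × 2.01 = 60.1 N·m clockwise.
Box: 11.3 × 10 = 113 N down at 3.56 m → arm 3.56 m, τ = 113 × 3.56 = 402.3 N·m clockwise.
Net moment of the loads = 1056 N·m clockwise.
The upward force F acts at the right end, arm 4.57 m, giving F × 4.57 counterclockwise.
For rotational equilibrium, F × 4.57 = 1056, so F = 1056 / 4.57 = 231 N.

F ≈ 231 N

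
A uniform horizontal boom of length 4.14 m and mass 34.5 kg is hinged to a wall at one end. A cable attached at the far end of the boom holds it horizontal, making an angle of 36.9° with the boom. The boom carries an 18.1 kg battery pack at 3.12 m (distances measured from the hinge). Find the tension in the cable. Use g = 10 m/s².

Take moments about the hinge.
Beam weight: 34.5 × 10 = 345 N down at 2.07 m → arm 2.07 m, τ = 345 × 2.07 = 714.1 N·m clockwise.
Battery pack: 18.1 × 10 = 181 N down at 3.12 m → arm 3.12 m, τ = 181 × 3.12 = 564.7 N·m clockwise.
Total clockwise load moment = 1279 N·m.
The cable tension T acts at 4.14 m; only its component perpendicular to the boom, T sinθ, produces torque. sin 36.9° = 0.6004.
Balancing moments: T × 4.14 × 0.6004 = 1279, giving T = 1279 / 2.486 = 514 N.

T ≈ 514 N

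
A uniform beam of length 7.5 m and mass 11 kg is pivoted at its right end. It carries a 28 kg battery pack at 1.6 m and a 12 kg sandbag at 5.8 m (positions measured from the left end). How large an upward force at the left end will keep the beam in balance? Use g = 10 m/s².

Choose the right end as the axis so the unknown pivot reaction has zero arm there.
Beam weight: 11 × 10 = 110 N down at 3.75 m → arm 3.75 m, τ = 110 × 3.75 = 412.5 N·m counterclockwise.
Battery pack: 28 × 10 = 280 N down at 1.6 m → arm 5.9 m, τ = 280 × 5.9 = 1652 N·m counterclockwise.
Sandbag: 12 × 10 = 120 N down at 5.8 m → arm 1.7 m, τ = 120 × 1.7 = 204 N·m counterclockwise.
Net moment of the loads = 2268 N·m counterclockwise.
The upward force F acts at the left end, arm 7.5 m, giving F × 7.5 clockwise.
Στ = 0 ⇒ F × 7.5 = 2268 ⇒ F = 2268 / 7.5 = 302 N.

F ≈ 302 N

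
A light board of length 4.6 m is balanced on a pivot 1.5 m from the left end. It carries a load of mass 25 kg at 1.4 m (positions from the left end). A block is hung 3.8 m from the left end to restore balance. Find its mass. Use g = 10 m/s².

About the pivot (at 1.5 m from the left end):
Load: 25 × 10 = 250 N down at 1.4 m → arm 0.1 m, τ = 250 × 0.1 = 25 N·m counterclockwise.
Net moment of known loads = 25 N·m counterclockwise.
An unknown mass m at 3.8 m has arm 2.3 m; its moment is m·g·2.3 clockwise.
Balancing moments: m × 10 × 2.3 = 25, giving m = 25 / (10 × 2.3) = 1.09 kg.

m ≈ 1.09 kg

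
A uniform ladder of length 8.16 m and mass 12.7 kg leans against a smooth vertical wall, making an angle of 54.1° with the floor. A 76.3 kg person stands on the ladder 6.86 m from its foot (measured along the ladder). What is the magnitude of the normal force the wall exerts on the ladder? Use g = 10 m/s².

N_wall ≈ 510 N

Choose the foot of the ladder as the axis so the floor normal and friction both act there and drop out.
Ladder weight 12.7×10 = 127 N acts at 4.08 m along the ladder; its horizontal arm is 4.08·cos54.1° = 2.392 m → τ = 303.8 N·m clockwise.
Person: 76.3×10 = 763 N at 6.86 m → arm 4.023 m → τ = 3070 N·m clockwise.
Wall normal N acts horizontally at the top; its moment arm is the height L sinθ = 8.16·sin54.1° = 6.61 m, counterclockwise.
Setting net torque to zero: N × 6.61 = 3374 → N = 510 N.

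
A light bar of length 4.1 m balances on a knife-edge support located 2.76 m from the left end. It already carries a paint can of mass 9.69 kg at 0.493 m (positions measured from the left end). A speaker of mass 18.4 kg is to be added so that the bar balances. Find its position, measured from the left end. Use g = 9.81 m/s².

x ≈ 3.95 m from the left end

Take moments about the knife-edge support (at 2.76 m from the left end).
Paint can: 9.69 × 9.81 = 95.06 N down at 0.493 m → arm 2.267 m, τ = 95.06 × 2.267 = 215.5 N·m counterclockwise.
Net moment of existing loads = 215.5 N·m counterclockwise.
The speaker weighs 18.4 × 9.81 = 180.5 N and must supply an equal clockwise moment, so its lever arm about the knife-edge support is 215.5 / 180.5 = 1.19 m.
That puts it at 2.76 + 1.19 = 3.95 m from the left end.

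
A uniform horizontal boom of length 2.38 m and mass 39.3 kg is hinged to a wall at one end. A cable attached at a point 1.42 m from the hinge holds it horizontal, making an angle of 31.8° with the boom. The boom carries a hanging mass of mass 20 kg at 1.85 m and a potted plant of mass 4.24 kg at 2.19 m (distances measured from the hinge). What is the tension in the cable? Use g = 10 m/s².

Take moments about the hinge.
Beam weight: 39.3 × 10 = 393 N down at 1.19 m → arm 1.19 m, τ = 393 × 1.19 = 467.7 N·m clockwise.
Hanging mass: 20 × 10 = 200 N down at 1.85 m → arm 1.85 m, τ = 200 × 1.85 = 370 N·m clockwise.
Potted plant: 4.24 × 10 = 42.4 N down at 2.19 m → arm 2.19 m, τ = 42.4 × 2.19 = 92.86 N·m clockwise.
Total clockwise load moment = 930.6 N·m.
The cable tension T acts at 1.42 m; only its component perpendicular to the boom, T sinθ, produces torque. sin 31.8° = 0.527.
Balancing moments: T × 1.42 × 0.527 = 930.6, giving T = 930.6 / 0.7483 = 1240 N.

T ≈ 1240 N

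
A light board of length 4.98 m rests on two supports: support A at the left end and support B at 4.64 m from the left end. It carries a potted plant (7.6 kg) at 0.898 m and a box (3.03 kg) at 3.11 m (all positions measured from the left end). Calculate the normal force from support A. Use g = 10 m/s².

R_A ≈ 71.3 N

Taking torques about support B:
Potted plant: 7.6 × 10 = 76 N down at 0.898 m → arm 3.742 m, τ = 76 × 3.742 = 284.4 N·m counterclockwise.
Box: 3.03 × 10 = 30.3 N down at 3.11 m → arm 1.53 m, τ = 30.3 × 1.53 = 46.36 N·m counterclockwise.
Net load moment about support B = 330.8 N·m counterclockwise.
Reaction R at support A is upward at 0 m, arm 4.64 m → moment R × 4.64 clockwise.
For rotational equilibrium, R × 4.64 = 330.8, so R = 71.3 N.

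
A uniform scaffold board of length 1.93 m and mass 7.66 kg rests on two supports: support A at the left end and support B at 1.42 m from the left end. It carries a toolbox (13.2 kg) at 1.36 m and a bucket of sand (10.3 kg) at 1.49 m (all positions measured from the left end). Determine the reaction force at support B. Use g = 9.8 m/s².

Choose support A as the axis so its reaction then has zero moment arm.
Beam weight: 7.66 × 9.8 = 75.07 N down at 0.965 m → arm 0.965 m, τ = 75.07 × 0.965 = 72.44 N·m clockwise.
Toolbox: 13.2 × 9.8 = 129.4 N down at 1.36 m → arm 1.36 m, τ = 129.4 × 1.36 = 176 N·m clockwise.
Bucket of sand: 10.3 × 9.8 = 100.9 N down at 1.49 m → arm 1.49 m, τ = 100.9 × 1.49 = 150.3 N·m clockwise.
Net load moment about support A = 398.7 N·m clockwise.
Reaction R at support B is upward at 1.42 m, arm 1.42 m → moment R × 1.42 counterclockwise.
Setting net torque to zero: R × 1.42 = 398.7 → R = 281 N.

R_B ≈ 281 N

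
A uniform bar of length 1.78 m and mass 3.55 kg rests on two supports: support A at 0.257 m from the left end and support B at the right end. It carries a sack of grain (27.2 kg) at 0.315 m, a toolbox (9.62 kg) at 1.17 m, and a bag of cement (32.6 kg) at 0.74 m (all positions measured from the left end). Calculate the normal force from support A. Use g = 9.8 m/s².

R_A ≈ 533 N

Sum moments about support B (its reaction then has zero moment arm).
Beam weight: 3.55 × 9.8 = 34.79 N down at 0.89 m → arm 0.89 m, τ = 34.79 × 0.89 = 30.96 N·m counterclockwise.
Sack of grain: 27.2 × 9.8 = 266.6 N down at 0.315 m → arm 1.465 m, τ = 266.6 × 1.465 = 390.6 N·m counterclockwise.
Toolbox: 9.62 × 9.8 = 94.28 N down at 1.17 m → arm 0.61 m, τ = 94.28 × 0.61 = 57.51 N·m counterclockwise.
Bag of cement: 32.6 × 9.8 = 319.5 N down at 0.74 m → arm 1.04 m, τ = 319.5 × 1.04 = 332.3 N·m counterclockwise.
Net load moment about support B = 811.4 N·m counterclockwise.
Reaction R at support A is upward at 0.257 m, arm 1.523 m → moment R × 1.523 clockwise.
Στ = 0 ⇒ R × 1.523 = 811.4 ⇒ R = 533 N.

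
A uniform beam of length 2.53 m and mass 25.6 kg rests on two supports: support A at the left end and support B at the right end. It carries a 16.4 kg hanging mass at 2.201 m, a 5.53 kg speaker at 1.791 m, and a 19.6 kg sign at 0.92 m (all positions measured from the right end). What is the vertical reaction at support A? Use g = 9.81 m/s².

R_A ≈ 374 N

Sum moments about support B (its reaction then has zero moment arm).
Beam weight: 25.6 × 9.81 = 251.1 N down at 1.265 m → arm 1.265 m, τ = 251.1 × 1.265 = 317.6 N·m counterclockwise.
Hanging mass: 16.4 × 9.81 = 160.9 N down at 2.201 m → arm 2.201 m, τ = 160.9 × 2.201 = 354.1 N·m counterclockwise.
Speaker: 5.53 × 9.81 = 54.25 N down at 1.791 m → arm 1.791 m, τ = 54.25 × 1.791 = 97.16 N·m counterclockwise.
Sign: 19.6 × 9.81 = 192.3 N down at 0.92 m → arm 0.92 m, τ = 192.3 × 0.92 = 176.9 N·m counterclockwise.
Net load moment about support B = 945.8 N·m counterclockwise.
Reaction R at support A is upward at 2.53 m, arm 2.53 m → moment R × 2.53 clockwise.
Balancing moments: R × 2.53 = 945.8, giving R = 374 N.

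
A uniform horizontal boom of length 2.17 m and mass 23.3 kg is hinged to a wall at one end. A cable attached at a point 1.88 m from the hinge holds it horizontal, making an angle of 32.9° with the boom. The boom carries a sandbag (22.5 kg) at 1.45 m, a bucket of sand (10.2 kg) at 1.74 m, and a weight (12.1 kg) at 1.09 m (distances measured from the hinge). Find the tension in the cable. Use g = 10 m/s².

T ≈ 870 N

About the hinge:
Beam weight: 23.3 × 10 = 233 N down at 1.085 m → arm 1.085 m, τ = 233 × 1.085 = 252.8 N·m clockwise.
Sandbag: 22.5 × 10 = 225 N down at 1.45 m → arm 1.45 m, τ = 225 × 1.45 = 326.2 N·m clockwise.
Bucket of sand: 10.2 × 10 = 102 N down at 1.74 m → arm 1.74 m, τ = 102 × 1.74 = 177.5 N·m clockwise.
Weight: 12.1 × 10 = 121 N down at 1.09 m → arm 1.09 m, τ = 121 × 1.09 = 131.9 N·m clockwise.
Total clockwise load moment = 888.4 N·m.
The cable tension T acts at 1.88 m; only its component perpendicular to the boom, T sinθ, produces torque. sin 32.9° = 0.5432.
Setting net torque to zero: T × 1.88 × 0.5432 = 888.4 → T = 888.4 / 1.021 = 870 N.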